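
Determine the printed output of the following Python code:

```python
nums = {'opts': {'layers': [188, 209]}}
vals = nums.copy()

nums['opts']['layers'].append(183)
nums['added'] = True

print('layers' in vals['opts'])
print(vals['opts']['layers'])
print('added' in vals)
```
True
[188, 209, 183]
False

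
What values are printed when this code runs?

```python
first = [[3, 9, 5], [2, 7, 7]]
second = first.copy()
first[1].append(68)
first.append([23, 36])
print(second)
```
[[3, 9, 5], [2, 7, 7, 68]]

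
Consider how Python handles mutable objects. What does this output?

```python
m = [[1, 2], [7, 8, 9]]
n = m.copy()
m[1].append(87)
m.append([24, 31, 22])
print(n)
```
[[1, 2], [7, 8, 9, 87]]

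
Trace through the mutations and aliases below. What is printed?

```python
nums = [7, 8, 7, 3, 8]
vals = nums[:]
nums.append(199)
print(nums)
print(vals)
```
[7, 8, 7, 3, 8, 199]
[7, 8, 7, 3, 8]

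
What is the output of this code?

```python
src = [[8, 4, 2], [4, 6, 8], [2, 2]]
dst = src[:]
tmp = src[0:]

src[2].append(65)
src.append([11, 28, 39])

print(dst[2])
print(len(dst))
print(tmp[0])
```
[2, 2, 65]
3
[8, 4, 2]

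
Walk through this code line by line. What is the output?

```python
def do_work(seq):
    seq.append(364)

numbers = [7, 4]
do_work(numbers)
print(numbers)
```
[7, 4, 364]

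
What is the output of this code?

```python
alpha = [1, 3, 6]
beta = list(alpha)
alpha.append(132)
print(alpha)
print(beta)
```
[1, 3, 6, 132]
[1, 3, 6]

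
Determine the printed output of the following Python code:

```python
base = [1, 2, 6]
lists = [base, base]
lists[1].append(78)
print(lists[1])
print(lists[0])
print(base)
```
[1, 2, 6, 78]
[1, 2, 6, 78]
[1, 2, 6, 78]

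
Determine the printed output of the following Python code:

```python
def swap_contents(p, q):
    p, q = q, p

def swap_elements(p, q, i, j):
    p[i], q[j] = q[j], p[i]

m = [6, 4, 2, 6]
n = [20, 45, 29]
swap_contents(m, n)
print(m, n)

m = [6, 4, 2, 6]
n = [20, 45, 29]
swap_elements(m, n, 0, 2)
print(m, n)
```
[6, 4, 2, 6] [20, 45, 29]
[29, 4, 2, 6] [20, 45, 6]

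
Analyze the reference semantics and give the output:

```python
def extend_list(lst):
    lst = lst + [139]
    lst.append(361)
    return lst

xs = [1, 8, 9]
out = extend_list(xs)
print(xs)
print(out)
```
[1, 8, 9]
[1, 8, 9, 139, 361]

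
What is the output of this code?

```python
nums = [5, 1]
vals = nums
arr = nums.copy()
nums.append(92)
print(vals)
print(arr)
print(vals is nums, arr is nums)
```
[5, 1, 92]
[5, 1]
True False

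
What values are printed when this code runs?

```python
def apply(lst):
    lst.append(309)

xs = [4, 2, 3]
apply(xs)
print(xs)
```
[4, 2, 3, 309]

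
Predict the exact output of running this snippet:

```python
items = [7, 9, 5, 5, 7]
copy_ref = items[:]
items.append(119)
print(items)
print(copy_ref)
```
[7, 9, 5, 5, 7, 119]
[7, 9, 5, 5, 7]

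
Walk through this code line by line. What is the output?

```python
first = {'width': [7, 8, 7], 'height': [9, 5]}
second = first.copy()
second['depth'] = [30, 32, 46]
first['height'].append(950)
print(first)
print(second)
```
{'width': [7, 8, 7], 'height': [9, 5, 950]}
{'width': [7, 8, 7], 'height': [9, 5, 950], 'depth': [30, 32, 46]}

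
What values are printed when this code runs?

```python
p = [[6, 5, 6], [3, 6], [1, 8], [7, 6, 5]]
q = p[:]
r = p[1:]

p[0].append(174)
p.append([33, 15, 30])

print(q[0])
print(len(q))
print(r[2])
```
[6, 5, 6, 174]
4
[7, 6, 5]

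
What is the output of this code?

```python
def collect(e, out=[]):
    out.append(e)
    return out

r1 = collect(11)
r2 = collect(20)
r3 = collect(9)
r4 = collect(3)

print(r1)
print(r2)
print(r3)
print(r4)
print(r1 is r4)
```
[11, 20, 9, 3]
[11, 20, 9, 3]
[11, 20, 9, 3]
[11, 20, 9, 3]
True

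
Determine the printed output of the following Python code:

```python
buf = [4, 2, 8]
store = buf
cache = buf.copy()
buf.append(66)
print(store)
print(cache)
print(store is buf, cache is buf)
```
[4, 2, 8, 66]
[4, 2, 8]
True False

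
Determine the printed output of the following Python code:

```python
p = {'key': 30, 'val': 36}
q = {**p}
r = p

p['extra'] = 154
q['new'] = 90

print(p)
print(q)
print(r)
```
{'key': 30, 'val': 36, 'extra': 154}
{'key': 30, 'val': 36, 'new': 90}
{'key': 30, 'val': 36, 'extra': 154}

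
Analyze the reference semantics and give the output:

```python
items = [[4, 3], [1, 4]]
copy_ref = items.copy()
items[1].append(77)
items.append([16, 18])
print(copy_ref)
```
[[4, 3], [1, 4, 77]]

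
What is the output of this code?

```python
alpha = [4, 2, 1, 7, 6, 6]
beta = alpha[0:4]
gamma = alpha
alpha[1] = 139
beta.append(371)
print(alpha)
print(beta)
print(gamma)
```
[4, 139, 1, 7, 6, 6]
[4, 2, 1, 7, 371]
[4, 139, 1, 7, 6, 6]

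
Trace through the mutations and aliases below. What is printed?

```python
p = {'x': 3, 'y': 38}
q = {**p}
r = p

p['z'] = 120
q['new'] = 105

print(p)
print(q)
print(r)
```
{'x': 3, 'y': 38, 'z': 120}
{'x': 3, 'y': 38, 'new': 105}
{'x': 3, 'y': 38, 'z': 120}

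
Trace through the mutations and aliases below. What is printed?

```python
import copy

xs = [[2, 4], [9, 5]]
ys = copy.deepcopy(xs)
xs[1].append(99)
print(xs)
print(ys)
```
[[2, 4], [9, 5, 99]]
[[2, 4], [9, 5]]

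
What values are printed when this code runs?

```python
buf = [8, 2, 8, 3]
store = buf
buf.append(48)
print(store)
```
[8, 2, 8, 3, 48]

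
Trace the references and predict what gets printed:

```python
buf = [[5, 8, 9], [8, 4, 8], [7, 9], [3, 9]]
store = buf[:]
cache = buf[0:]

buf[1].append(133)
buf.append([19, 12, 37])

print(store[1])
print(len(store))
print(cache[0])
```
[8, 4, 8, 133]
4
[5, 8, 9]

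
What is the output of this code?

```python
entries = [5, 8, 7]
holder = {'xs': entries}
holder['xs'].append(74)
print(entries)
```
[5, 8, 7, 74]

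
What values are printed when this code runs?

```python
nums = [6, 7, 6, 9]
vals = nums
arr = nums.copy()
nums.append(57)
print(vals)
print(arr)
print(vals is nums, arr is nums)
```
[6, 7, 6, 9, 57]
[6, 7, 6, 9]
True False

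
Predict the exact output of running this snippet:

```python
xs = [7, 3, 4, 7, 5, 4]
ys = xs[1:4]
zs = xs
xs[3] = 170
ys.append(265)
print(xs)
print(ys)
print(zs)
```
[7, 3, 4, 170, 5, 4]
[3, 4, 7, 265]
[7, 3, 4, 170, 5, 4]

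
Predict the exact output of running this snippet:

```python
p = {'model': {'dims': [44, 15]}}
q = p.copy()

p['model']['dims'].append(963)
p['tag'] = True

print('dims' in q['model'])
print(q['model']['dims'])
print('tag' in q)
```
True
[44, 15, 963]
False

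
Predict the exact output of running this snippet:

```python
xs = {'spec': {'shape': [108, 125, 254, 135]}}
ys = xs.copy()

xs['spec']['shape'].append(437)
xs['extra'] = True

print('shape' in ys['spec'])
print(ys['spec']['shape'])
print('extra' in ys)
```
True
[108, 125, 254, 135, 437]
False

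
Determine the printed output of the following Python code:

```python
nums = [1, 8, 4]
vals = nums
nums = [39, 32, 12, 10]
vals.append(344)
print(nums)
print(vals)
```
[39, 32, 12, 10]
[1, 8, 4, 344]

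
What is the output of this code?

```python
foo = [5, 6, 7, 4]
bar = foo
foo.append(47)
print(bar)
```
[5, 6, 7, 4, 47]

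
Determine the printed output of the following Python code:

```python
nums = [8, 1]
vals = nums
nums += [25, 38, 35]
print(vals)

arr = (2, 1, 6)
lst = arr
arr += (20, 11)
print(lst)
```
[8, 1, 25, 38, 35]
(2, 1, 6)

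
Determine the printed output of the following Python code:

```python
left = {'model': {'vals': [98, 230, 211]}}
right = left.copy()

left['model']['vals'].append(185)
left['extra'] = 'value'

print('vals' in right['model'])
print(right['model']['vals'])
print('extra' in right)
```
True
[98, 230, 211, 185]
False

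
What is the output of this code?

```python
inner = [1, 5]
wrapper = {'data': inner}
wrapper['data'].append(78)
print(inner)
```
[1, 5, 78]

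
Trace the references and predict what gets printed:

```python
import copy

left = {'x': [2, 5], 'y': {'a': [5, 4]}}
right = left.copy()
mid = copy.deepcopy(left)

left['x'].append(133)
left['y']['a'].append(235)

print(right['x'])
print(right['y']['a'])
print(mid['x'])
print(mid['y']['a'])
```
[2, 5, 133]
[5, 4, 235]
[2, 5]
[5, 4]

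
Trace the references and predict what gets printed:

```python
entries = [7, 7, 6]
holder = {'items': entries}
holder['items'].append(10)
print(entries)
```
[7, 7, 6, 10]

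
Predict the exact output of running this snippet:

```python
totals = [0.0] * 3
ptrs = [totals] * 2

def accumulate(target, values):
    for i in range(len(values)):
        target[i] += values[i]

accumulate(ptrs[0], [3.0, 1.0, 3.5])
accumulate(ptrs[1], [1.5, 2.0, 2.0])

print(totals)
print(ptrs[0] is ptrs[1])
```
[4.5, 3.0, 5.5]
True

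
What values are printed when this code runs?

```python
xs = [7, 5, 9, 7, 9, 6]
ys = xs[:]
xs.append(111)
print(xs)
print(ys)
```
[7, 5, 9, 7, 9, 6, 111]
[7, 5, 9, 7, 9, 6]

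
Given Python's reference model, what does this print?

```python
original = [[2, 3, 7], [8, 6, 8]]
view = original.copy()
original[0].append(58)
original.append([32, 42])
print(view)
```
[[2, 3, 7, 58], [8, 6, 8]]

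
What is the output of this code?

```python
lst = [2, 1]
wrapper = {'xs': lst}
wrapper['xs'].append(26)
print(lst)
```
[2, 1, 26]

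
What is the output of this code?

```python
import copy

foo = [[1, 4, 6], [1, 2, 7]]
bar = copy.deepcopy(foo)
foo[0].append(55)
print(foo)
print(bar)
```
[[1, 4, 6, 55], [1, 2, 7]]
[[1, 4, 6], [1, 2, 7]]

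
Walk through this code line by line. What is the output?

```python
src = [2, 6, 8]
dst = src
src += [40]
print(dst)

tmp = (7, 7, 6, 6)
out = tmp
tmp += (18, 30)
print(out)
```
[2, 6, 8, 40]
(7, 7, 6, 6)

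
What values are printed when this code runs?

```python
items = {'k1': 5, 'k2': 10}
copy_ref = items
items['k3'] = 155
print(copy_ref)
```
{'k1': 5, 'k2': 10, 'k3': 155}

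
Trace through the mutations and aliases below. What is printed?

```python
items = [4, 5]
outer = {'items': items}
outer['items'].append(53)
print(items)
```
[4, 5, 53]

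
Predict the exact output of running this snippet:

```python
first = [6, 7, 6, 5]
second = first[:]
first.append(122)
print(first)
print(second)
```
[6, 7, 6, 5, 122]
[6, 7, 6, 5]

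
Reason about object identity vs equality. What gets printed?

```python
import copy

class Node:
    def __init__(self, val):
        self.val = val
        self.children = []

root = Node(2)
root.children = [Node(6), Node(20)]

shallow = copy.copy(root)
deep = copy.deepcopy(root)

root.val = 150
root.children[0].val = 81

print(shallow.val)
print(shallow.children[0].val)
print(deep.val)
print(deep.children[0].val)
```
2
81
2
6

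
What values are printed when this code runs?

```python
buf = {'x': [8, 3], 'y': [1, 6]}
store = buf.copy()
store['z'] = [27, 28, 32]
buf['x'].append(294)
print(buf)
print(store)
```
{'x': [8, 3, 294], 'y': [1, 6]}
{'x': [8, 3, 294], 'y': [1, 6], 'z': [27, 28, 32]}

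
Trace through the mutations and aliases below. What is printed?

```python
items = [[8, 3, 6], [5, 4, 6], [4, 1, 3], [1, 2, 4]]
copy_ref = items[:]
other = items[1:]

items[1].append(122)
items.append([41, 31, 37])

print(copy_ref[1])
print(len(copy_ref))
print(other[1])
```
[5, 4, 6, 122]
4
[4, 1, 3]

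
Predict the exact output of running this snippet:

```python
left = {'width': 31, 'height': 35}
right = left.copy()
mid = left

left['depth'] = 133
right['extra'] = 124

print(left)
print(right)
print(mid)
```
{'width': 31, 'height': 35, 'depth': 133}
{'width': 31, 'height': 35, 'extra': 124}
{'width': 31, 'height': 35, 'depth': 133}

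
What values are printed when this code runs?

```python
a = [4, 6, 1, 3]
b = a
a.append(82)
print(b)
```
[4, 6, 1, 3, 82]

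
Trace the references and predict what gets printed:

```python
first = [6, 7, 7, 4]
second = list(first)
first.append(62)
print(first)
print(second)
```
[6, 7, 7, 4, 62]
[6, 7, 7, 4]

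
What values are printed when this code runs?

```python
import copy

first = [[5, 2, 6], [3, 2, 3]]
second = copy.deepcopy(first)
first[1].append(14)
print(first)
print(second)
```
[[5, 2, 6], [3, 2, 3, 14]]
[[5, 2, 6], [3, 2, 3]]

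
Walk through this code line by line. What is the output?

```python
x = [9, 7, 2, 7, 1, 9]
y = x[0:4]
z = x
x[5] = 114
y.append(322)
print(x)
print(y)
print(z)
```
[9, 7, 2, 7, 1, 114]
[9, 7, 2, 7, 322]
[9, 7, 2, 7, 1, 114]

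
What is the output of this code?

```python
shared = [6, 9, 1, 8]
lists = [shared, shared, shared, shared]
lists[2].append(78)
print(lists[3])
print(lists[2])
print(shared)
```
[6, 9, 1, 8, 78]
[6, 9, 1, 8, 78]
[6, 9, 1, 8, 78]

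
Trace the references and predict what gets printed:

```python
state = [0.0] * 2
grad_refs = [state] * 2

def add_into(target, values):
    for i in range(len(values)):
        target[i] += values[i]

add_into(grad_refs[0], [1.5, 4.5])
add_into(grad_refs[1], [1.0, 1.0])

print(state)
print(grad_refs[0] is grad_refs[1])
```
[2.5, 5.5]
True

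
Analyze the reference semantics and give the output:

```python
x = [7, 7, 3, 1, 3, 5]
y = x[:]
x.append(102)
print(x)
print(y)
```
[7, 7, 3, 1, 3, 5, 102]
[7, 7, 3, 1, 3, 5]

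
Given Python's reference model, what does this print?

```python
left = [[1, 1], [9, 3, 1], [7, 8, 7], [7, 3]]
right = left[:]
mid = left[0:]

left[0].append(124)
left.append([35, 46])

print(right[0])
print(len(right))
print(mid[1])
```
[1, 1, 124]
4
[9, 3, 1]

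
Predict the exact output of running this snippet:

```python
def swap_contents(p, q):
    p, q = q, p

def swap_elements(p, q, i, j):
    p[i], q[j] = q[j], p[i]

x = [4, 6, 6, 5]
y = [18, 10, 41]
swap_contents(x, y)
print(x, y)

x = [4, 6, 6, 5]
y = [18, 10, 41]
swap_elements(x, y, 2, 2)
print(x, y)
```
[4, 6, 6, 5] [18, 10, 41]
[4, 6, 41, 5] [18, 10, 6]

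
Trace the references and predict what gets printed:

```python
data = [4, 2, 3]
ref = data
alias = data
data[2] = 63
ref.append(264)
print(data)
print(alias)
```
[4, 2, 63, 264]
[4, 2, 63, 264]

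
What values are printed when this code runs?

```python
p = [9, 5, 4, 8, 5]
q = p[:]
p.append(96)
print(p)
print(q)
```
[9, 5, 4, 8, 5, 96]
[9, 5, 4, 8, 5]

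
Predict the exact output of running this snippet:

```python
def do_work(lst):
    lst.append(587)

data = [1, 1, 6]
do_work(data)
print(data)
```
[1, 1, 6, 587]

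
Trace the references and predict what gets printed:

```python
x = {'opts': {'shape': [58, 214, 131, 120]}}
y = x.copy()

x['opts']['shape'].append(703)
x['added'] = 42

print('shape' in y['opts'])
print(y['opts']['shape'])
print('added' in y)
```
True
[58, 214, 131, 120, 703]
False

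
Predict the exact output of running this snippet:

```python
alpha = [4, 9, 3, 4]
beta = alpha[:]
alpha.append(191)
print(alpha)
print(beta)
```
[4, 9, 3, 4, 191]
[4, 9, 3, 4]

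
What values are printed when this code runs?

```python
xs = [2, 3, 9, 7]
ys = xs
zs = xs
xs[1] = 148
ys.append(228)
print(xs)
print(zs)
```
[2, 148, 9, 7, 228]
[2, 148, 9, 7, 228]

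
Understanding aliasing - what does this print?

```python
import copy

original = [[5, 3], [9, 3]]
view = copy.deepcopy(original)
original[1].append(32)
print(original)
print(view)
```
[[5, 3], [9, 3, 32]]
[[5, 3], [9, 3]]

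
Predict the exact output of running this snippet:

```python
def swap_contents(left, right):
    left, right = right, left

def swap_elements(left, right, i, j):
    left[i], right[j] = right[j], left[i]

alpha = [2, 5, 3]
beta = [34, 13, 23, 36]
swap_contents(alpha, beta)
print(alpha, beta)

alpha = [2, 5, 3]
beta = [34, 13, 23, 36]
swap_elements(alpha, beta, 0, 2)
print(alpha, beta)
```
[2, 5, 3] [34, 13, 23, 36]
[23, 5, 3] [34, 13, 2, 36]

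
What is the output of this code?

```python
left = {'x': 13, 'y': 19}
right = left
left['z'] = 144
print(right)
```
{'x': 13, 'y': 19, 'z': 144}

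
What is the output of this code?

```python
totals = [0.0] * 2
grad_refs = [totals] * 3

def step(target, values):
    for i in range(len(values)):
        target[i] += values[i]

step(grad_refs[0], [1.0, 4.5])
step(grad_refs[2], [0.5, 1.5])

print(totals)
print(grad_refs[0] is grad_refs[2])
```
[1.5, 6.0]
True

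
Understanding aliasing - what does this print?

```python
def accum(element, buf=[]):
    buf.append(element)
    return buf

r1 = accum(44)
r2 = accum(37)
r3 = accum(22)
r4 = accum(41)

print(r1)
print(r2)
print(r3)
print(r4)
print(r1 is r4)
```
[44, 37, 22, 41]
[44, 37, 22, 41]
[44, 37, 22, 41]
[44, 37, 22, 41]
True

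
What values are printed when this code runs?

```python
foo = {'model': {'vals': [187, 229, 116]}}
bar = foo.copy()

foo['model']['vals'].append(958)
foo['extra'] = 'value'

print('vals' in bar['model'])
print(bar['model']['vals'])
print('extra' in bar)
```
True
[187, 229, 116, 958]
False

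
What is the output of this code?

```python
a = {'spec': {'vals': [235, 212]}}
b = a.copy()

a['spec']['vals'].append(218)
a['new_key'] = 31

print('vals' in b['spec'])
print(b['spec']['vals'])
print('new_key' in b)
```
True
[235, 212, 218]
False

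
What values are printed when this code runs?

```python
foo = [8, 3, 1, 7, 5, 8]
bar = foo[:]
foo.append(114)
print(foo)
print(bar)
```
[8, 3, 1, 7, 5, 8, 114]
[8, 3, 1, 7, 5, 8]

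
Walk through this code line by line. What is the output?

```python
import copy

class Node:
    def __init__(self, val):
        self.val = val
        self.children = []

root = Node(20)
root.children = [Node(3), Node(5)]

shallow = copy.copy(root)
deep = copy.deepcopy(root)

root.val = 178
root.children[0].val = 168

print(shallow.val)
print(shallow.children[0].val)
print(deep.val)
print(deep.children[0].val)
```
20
168
20
3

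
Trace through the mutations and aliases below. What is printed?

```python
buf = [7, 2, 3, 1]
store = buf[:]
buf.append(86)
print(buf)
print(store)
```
[7, 2, 3, 1, 86]
[7, 2, 3, 1]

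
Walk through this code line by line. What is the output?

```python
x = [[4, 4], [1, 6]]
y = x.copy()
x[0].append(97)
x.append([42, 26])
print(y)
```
[[4, 4, 97], [1, 6]]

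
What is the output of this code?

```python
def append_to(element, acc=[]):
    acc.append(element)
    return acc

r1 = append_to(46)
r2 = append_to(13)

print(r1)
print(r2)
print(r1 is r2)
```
[46, 13]
[46, 13]
True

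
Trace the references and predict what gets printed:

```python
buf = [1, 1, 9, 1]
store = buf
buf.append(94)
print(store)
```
[1, 1, 9, 1, 94]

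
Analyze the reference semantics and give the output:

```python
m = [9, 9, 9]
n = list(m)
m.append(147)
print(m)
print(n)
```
[9, 9, 9, 147]
[9, 9, 9]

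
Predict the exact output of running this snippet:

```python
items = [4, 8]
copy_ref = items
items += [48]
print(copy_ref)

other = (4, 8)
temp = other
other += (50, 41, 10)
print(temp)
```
[4, 8, 48]
(4, 8)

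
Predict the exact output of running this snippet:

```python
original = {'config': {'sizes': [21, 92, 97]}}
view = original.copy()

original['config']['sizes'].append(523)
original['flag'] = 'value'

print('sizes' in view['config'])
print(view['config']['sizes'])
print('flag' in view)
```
True
[21, 92, 97, 523]
False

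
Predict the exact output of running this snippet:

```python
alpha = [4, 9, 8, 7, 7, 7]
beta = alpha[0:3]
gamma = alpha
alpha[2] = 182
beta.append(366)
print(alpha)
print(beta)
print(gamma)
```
[4, 9, 182, 7, 7, 7]
[4, 9, 8, 366]
[4, 9, 182, 7, 7, 7]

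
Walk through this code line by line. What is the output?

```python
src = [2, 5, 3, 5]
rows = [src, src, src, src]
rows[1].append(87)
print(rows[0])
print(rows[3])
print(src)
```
[2, 5, 3, 5, 87]
[2, 5, 3, 5, 87]
[2, 5, 3, 5, 87]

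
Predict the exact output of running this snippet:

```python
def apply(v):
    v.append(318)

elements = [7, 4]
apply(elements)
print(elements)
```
[7, 4, 318]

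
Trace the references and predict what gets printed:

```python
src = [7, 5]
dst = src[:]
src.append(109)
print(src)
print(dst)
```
[7, 5, 109]
[7, 5]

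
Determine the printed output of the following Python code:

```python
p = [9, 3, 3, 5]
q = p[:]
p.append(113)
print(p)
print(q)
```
[9, 3, 3, 5, 113]
[9, 3, 3, 5]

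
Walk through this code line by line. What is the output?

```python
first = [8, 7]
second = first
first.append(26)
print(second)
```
[8, 7, 26]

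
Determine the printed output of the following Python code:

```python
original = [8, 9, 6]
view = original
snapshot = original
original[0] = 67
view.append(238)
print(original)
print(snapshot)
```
[67, 9, 6, 238]
[67, 9, 6, 238]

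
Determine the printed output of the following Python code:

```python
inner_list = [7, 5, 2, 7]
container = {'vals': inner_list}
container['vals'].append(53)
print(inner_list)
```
[7, 5, 2, 7, 53]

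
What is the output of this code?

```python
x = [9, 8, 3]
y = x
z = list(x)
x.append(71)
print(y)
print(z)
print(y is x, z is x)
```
[9, 8, 3, 71]
[9, 8, 3]
True False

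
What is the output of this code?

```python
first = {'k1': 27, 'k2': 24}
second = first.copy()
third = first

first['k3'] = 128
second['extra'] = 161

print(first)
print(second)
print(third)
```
{'k1': 27, 'k2': 24, 'k3': 128}
{'k1': 27, 'k2': 24, 'extra': 161}
{'k1': 27, 'k2': 24, 'k3': 128}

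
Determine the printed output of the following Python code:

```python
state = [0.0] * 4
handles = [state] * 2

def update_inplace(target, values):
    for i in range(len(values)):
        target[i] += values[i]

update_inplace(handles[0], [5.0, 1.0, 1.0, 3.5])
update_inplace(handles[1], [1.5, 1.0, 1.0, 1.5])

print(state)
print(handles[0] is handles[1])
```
[6.5, 2.0, 2.0, 5.0]
True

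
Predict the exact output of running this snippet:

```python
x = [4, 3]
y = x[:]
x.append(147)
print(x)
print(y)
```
[4, 3, 147]
[4, 3]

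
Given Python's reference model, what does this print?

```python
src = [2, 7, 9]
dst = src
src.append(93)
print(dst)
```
[2, 7, 9, 93]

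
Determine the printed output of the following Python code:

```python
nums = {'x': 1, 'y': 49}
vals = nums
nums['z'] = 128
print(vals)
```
{'x': 1, 'y': 49, 'z': 128}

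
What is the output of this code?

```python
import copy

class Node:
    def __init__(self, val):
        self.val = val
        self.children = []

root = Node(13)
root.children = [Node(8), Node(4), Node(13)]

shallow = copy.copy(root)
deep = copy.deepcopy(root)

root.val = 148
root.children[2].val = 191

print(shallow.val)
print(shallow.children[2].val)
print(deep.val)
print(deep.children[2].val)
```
13
191
13
13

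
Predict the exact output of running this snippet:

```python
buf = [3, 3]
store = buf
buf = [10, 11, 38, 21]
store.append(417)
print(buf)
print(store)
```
[10, 11, 38, 21]
[3, 3, 417]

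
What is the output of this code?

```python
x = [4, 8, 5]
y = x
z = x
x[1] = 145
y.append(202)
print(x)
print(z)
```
[4, 145, 5, 202]
[4, 145, 5, 202]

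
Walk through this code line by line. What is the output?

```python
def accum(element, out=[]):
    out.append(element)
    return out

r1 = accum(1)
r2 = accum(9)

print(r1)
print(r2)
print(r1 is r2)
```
[1, 9]
[1, 9]
True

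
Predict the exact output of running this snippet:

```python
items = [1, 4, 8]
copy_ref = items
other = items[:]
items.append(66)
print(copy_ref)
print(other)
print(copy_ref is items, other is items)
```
[1, 4, 8, 66]
[1, 4, 8]
True False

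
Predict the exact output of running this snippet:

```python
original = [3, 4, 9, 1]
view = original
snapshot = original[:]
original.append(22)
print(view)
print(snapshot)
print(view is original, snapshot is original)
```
[3, 4, 9, 1, 22]
[3, 4, 9, 1]
True False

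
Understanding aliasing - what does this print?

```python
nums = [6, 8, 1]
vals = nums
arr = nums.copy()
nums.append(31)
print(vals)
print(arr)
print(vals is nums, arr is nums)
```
[6, 8, 1, 31]
[6, 8, 1]
True False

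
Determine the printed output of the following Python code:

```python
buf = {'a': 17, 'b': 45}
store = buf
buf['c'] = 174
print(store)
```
{'a': 17, 'b': 45, 'c': 174}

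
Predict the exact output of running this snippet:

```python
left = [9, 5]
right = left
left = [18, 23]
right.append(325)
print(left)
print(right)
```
[18, 23]
[9, 5, 325]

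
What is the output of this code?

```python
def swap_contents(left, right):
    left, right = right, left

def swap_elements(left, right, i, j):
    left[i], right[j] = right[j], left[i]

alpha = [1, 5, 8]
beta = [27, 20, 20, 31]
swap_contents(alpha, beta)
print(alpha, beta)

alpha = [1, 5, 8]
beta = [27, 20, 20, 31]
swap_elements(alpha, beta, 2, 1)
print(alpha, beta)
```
[1, 5, 8] [27, 20, 20, 31]
[1, 5, 20] [27, 8, 20, 31]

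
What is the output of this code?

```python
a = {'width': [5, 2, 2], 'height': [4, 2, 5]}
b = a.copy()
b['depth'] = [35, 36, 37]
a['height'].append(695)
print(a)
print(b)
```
{'width': [5, 2, 2], 'height': [4, 2, 5, 695]}
{'width': [5, 2, 2], 'height': [4, 2, 5, 695], 'depth': [35, 36, 37]}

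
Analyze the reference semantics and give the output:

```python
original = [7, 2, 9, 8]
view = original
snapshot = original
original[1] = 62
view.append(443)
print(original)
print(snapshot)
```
[7, 62, 9, 8, 443]
[7, 62, 9, 8, 443]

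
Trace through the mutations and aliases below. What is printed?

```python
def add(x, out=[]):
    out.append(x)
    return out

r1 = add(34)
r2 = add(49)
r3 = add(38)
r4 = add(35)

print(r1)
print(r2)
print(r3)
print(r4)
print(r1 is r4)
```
[34, 49, 38, 35]
[34, 49, 38, 35]
[34, 49, 38, 35]
[34, 49, 38, 35]
True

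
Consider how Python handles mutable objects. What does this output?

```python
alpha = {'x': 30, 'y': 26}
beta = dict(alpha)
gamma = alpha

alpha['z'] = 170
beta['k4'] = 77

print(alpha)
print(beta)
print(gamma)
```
{'x': 30, 'y': 26, 'z': 170}
{'x': 30, 'y': 26, 'k4': 77}
{'x': 30, 'y': 26, 'z': 170}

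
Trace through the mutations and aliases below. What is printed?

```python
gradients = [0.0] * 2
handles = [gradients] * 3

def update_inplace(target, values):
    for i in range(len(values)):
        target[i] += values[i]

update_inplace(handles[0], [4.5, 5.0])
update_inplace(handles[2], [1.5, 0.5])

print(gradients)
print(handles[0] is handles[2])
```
[6.0, 5.5]
True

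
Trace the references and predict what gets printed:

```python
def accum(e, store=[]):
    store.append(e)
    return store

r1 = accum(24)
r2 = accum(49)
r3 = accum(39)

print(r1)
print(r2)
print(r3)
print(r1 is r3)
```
[24, 49, 39]
[24, 49, 39]
[24, 49, 39]
True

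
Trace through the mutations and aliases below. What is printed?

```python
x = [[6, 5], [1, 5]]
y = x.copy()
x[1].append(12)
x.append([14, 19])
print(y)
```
[[6, 5], [1, 5, 12]]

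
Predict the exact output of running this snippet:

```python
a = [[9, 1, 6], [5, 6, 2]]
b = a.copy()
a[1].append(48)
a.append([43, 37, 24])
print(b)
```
[[9, 1, 6], [5, 6, 2, 48]]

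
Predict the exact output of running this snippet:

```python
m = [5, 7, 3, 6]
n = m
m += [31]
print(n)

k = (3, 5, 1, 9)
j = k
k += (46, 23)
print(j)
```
[5, 7, 3, 6, 31]
(3, 5, 1, 9)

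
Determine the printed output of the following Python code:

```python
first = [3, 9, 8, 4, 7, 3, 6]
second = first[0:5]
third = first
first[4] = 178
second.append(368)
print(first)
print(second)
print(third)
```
[3, 9, 8, 4, 178, 3, 6]
[3, 9, 8, 4, 7, 368]
[3, 9, 8, 4, 178, 3, 6]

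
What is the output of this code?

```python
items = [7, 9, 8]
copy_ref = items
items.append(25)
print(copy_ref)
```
[7, 9, 8, 25]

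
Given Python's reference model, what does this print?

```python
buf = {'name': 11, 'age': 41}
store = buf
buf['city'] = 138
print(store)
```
{'name': 11, 'age': 41, 'city': 138}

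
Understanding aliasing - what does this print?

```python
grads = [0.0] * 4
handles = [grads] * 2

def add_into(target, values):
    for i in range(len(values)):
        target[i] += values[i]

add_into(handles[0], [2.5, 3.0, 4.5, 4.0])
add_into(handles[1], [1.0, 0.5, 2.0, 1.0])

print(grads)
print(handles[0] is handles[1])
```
[3.5, 3.5, 6.5, 5.0]
True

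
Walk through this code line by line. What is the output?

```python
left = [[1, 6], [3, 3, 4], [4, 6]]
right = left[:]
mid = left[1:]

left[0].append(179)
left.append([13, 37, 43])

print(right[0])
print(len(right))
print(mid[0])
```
[1, 6, 179]
3
[3, 3, 4]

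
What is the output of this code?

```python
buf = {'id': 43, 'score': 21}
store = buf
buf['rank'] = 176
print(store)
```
{'id': 43, 'score': 21, 'rank': 176}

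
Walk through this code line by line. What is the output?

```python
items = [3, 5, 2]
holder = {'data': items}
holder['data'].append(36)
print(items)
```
[3, 5, 2, 36]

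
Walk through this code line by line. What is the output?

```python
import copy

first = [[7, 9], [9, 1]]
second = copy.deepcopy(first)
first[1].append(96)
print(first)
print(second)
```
[[7, 9], [9, 1, 96]]
[[7, 9], [9, 1]]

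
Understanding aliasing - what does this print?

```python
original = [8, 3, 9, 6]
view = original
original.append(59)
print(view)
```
[8, 3, 9, 6, 59]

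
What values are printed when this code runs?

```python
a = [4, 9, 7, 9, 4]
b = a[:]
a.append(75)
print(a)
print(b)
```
[4, 9, 7, 9, 4, 75]
[4, 9, 7, 9, 4]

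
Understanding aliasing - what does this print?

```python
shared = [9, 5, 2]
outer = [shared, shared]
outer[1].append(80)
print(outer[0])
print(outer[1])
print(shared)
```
[9, 5, 2, 80]
[9, 5, 2, 80]
[9, 5, 2, 80]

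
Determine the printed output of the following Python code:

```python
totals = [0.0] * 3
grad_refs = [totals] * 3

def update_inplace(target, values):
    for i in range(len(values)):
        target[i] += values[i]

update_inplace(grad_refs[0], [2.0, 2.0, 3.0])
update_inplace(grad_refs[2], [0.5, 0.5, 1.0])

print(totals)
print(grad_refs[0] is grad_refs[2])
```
[2.5, 2.5, 4.0]
True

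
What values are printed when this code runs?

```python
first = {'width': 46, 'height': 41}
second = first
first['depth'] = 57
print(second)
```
{'width': 46, 'height': 41, 'depth': 57}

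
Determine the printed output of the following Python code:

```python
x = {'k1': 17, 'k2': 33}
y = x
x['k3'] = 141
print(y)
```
{'k1': 17, 'k2': 33, 'k3': 141}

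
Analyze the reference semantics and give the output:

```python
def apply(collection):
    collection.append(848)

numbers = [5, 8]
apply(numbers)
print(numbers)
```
[5, 8, 848]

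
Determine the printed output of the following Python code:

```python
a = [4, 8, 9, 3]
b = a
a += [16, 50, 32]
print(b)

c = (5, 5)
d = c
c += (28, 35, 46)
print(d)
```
[4, 8, 9, 3, 16, 50, 32]
(5, 5)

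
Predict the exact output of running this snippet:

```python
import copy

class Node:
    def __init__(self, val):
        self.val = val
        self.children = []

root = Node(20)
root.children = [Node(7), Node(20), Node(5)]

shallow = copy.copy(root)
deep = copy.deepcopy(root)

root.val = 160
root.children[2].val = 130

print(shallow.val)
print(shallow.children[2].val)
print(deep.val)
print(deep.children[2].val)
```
20
130
20
5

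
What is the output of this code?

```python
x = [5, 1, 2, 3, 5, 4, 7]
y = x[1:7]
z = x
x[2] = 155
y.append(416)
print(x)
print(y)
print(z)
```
[5, 1, 155, 3, 5, 4, 7]
[1, 2, 3, 5, 4, 7, 416]
[5, 1, 155, 3, 5, 4, 7]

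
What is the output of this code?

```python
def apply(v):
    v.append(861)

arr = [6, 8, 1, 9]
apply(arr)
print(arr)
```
[6, 8, 1, 9, 861]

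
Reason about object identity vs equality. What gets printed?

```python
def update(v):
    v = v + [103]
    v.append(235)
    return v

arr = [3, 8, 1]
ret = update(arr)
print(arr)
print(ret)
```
[3, 8, 1]
[3, 8, 1, 103, 235]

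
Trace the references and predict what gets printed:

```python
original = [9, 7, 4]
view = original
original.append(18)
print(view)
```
[9, 7, 4, 18]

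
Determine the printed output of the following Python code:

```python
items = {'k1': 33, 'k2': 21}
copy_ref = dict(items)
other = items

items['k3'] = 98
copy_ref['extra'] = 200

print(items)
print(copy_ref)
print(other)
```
{'k1': 33, 'k2': 21, 'k3': 98}
{'k1': 33, 'k2': 21, 'extra': 200}
{'k1': 33, 'k2': 21, 'k3': 98}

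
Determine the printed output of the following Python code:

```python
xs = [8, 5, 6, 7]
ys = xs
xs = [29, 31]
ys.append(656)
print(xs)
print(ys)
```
[29, 31]
[8, 5, 6, 7, 656]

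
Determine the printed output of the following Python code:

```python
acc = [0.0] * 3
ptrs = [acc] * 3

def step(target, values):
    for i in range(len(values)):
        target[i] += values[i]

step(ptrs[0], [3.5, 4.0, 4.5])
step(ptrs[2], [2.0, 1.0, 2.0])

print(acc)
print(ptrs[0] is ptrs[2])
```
[5.5, 5.0, 6.5]
True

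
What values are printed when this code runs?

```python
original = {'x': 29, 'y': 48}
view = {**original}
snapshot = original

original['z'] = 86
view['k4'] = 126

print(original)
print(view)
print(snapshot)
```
{'x': 29, 'y': 48, 'z': 86}
{'x': 29, 'y': 48, 'k4': 126}
{'x': 29, 'y': 48, 'z': 86}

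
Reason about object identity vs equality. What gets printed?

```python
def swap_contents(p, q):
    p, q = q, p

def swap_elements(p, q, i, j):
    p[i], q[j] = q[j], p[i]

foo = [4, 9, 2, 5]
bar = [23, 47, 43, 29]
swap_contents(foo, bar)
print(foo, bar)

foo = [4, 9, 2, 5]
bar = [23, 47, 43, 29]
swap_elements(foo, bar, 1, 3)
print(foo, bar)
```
[4, 9, 2, 5] [23, 47, 43, 29]
[4, 29, 2, 5] [23, 47, 43, 9]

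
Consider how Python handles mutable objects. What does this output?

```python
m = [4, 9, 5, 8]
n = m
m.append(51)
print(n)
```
[4, 9, 5, 8, 51]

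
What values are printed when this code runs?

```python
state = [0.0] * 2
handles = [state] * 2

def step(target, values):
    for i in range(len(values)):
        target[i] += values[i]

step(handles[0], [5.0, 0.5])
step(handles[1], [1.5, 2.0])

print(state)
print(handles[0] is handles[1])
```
[6.5, 2.5]
True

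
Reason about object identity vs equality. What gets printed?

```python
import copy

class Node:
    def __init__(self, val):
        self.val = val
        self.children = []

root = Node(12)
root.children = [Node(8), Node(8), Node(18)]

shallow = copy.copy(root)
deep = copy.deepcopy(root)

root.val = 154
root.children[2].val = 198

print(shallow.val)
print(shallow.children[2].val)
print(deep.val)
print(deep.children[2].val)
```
12
198
12
18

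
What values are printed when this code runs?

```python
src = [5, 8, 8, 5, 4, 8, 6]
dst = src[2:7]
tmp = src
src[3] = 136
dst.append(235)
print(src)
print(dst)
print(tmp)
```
[5, 8, 8, 136, 4, 8, 6]
[8, 5, 4, 8, 6, 235]
[5, 8, 8, 136, 4, 8, 6]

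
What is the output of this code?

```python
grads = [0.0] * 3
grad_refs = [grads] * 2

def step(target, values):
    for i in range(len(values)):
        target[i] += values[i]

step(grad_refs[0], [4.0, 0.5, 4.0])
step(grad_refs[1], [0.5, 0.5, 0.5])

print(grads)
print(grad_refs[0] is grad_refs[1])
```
[4.5, 1.0, 4.5]
True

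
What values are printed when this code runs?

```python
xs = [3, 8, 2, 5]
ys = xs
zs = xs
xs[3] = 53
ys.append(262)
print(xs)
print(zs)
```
[3, 8, 2, 53, 262]
[3, 8, 2, 53, 262]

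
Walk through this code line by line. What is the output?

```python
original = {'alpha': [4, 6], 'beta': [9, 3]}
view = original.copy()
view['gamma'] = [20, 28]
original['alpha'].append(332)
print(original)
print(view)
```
{'alpha': [4, 6, 332], 'beta': [9, 3]}
{'alpha': [4, 6, 332], 'beta': [9, 3], 'gamma': [20, 28]}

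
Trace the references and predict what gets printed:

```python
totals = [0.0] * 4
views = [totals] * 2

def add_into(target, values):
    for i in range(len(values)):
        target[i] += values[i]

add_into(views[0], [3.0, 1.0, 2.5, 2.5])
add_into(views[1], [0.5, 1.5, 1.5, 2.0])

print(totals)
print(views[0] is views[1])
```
[3.5, 2.5, 4.0, 4.5]
True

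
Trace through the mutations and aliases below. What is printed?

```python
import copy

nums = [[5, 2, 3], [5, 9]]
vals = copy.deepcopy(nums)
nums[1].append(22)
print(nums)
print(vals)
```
[[5, 2, 3], [5, 9, 22]]
[[5, 2, 3], [5, 9]]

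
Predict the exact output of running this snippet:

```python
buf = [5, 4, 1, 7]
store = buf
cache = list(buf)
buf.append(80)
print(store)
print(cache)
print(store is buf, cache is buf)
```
[5, 4, 1, 7, 80]
[5, 4, 1, 7]
True False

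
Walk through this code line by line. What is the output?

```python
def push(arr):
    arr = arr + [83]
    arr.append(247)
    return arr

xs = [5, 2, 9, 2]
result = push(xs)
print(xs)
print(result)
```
[5, 2, 9, 2]
[5, 2, 9, 2, 83, 247]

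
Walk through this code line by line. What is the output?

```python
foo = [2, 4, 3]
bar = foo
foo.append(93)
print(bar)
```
[2, 4, 3, 93]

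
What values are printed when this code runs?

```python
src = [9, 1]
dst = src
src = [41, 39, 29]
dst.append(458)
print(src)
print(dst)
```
[41, 39, 29]
[9, 1, 458]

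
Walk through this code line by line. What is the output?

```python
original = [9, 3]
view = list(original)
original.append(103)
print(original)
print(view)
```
[9, 3, 103]
[9, 3]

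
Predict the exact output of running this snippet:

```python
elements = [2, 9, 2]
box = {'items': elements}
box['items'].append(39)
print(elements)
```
[2, 9, 2, 39]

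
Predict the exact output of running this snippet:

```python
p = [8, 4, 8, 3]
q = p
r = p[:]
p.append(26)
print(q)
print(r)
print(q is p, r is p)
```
[8, 4, 8, 3, 26]
[8, 4, 8, 3]
True False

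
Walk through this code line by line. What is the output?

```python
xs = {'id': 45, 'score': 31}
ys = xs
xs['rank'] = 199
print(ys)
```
{'id': 45, 'score': 31, 'rank': 199}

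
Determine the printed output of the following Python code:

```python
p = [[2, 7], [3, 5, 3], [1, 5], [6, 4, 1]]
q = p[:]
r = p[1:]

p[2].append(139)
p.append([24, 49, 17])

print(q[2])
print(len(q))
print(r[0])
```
[1, 5, 139]
4
[3, 5, 3]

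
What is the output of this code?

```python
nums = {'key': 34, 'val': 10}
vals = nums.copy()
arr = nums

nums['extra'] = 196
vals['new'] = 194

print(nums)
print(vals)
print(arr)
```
{'key': 34, 'val': 10, 'extra': 196}
{'key': 34, 'val': 10, 'new': 194}
{'key': 34, 'val': 10, 'extra': 196}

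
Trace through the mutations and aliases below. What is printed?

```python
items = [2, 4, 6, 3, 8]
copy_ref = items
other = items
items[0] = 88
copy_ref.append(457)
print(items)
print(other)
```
[88, 4, 6, 3, 8, 457]
[88, 4, 6, 3, 8, 457]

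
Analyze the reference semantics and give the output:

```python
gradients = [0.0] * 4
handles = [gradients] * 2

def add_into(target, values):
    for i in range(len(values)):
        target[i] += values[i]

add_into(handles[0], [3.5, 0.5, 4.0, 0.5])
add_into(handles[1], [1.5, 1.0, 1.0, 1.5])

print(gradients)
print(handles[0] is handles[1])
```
[5.0, 1.5, 5.0, 2.0]
True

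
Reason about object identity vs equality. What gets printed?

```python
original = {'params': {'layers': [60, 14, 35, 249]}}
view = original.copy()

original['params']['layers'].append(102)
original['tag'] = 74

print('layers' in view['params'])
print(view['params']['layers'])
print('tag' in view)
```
True
[60, 14, 35, 249, 102]
False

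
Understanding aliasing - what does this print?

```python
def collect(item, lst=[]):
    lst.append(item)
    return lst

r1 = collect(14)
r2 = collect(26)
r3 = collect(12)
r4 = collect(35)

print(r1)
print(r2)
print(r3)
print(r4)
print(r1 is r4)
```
[14, 26, 12, 35]
[14, 26, 12, 35]
[14, 26, 12, 35]
[14, 26, 12, 35]
True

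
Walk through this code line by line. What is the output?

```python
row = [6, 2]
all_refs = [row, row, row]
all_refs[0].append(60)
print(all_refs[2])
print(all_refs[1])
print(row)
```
[6, 2, 60]
[6, 2, 60]
[6, 2, 60]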